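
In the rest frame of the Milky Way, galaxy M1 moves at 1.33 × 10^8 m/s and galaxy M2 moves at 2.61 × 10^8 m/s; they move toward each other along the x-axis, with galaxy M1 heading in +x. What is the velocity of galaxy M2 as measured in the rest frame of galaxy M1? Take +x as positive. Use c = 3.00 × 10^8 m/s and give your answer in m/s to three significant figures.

-2.84 × 10^8 m/s

β_A = 0.443, β_B = -0.870 (dividing each by c = 3.00 × 10^8 m/s).
Transform to A's frame with the inverse velocity-addition law: u' = (u − v)/(1 − uv/c²), taking u = β_B and v = β_A.
u' = (-0.870 − 0.443) / (1 − (0.443)(-0.870)) = -1.3133/1.3857 = -0.9478.
u' = -0.9478 × 3.00 × 10^8 m/s.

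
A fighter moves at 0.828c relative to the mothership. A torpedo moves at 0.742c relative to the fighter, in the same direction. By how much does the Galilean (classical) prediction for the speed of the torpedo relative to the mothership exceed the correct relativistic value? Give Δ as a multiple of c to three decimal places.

Δ = 0.597c

Galilean: u_cl = 0.742 + 0.828 = 1.5700.
Relativistic: u_rel = (0.742 + 0.828) / (1 + 0.742·0.828) = 1.5700/1.6144 = 0.9725.
Δ = 1.5700 − 0.9725 = 0.5975.
(The classical prediction exceeds c; the relativistic result does not.)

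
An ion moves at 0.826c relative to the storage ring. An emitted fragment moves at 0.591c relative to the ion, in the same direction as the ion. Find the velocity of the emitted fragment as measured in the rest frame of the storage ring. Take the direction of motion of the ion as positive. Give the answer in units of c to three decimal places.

With v = 0.826 and u' = 0.591 (in units of c),
u = (u' + v)/(1 + u'v/c²):
u = (0.591 + 0.826) / (1 + 0.591·0.826) = 1.4170/1.4882 = 0.9522

0.952c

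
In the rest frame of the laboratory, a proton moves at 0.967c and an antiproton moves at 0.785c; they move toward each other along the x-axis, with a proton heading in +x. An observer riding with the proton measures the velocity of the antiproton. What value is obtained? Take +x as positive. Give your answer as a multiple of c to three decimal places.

β_A = 0.967, β_B = -0.785.
Transform to A's frame with the inverse velocity-addition law: u' = (u − v)/(1 − uv/c²), taking u = β_B and v = β_A.
u' = (-0.785 − 0.967) / (1 − (0.967)(-0.785)) = -1.7520/1.7591 = -0.9960.

-0.996c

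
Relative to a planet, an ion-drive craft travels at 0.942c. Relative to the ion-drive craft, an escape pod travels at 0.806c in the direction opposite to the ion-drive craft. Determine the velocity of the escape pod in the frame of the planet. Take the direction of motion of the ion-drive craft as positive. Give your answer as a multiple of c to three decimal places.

+0.565c

With v = 0.942 and u' = -0.806 (in units of c),
u = (u' + v)/(1 + u'v/c²):
u = (-0.806 + 0.942) / (1 + (-0.806)·0.942) = 0.1360/0.2407 = 0.5649
(Galilean addition would give +0.136c.)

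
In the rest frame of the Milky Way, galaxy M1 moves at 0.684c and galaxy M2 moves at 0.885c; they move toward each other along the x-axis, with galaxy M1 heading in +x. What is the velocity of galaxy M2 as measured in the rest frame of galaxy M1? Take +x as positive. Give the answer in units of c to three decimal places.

-0.977c

β_A = 0.684, β_B = -0.885.
Transform to A's frame with the inverse velocity-addition law: u' = (u − v)/(1 − uv/c²), taking u = β_B and v = β_A.
u' = (-0.885 − 0.684) / (1 − (0.684)(-0.885)) = -1.5690/1.6053 = -0.9774.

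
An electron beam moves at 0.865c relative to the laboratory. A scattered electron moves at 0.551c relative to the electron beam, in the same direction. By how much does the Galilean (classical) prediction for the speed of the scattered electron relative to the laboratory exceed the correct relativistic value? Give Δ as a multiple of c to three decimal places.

Galilean: u_cl = 0.551 + 0.865 = 1.4160.
Relativistic: u_rel = (0.551 + 0.865) / (1 + 0.551·0.865) = 1.4160/1.4766 = 0.9590.
Δ = 1.4160 − 0.9590 = 0.4570.
(The classical prediction exceeds c; the relativistic result does not.)

Δ = 0.457c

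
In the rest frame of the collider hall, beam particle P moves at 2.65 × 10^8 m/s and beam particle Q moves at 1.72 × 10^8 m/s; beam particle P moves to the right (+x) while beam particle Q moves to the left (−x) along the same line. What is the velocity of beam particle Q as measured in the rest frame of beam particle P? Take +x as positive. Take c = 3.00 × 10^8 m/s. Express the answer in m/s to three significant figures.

-2.90 × 10^8 m/s

β_A = 0.883, β_B = -0.573 (dividing each by c = 3.00 × 10^8 m/s).
Transform to A's frame with the inverse velocity-addition law: u' = (u − v)/(1 − uv/c²), taking u = β_B and v = β_A.
u' = (-0.573 − 0.883) / (1 − (0.883)(-0.573)) = -1.4567/1.5064 = -0.9670.
u' = -0.9670 × 3.00 × 10^8 m/s.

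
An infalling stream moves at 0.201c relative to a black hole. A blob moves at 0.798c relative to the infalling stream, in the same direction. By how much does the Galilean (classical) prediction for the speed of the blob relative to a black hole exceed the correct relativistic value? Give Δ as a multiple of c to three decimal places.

Δ = 0.138c

Galilean: u_cl = 0.798 + 0.201 = 0.9990.
Relativistic: u_rel = (0.798 + 0.201) / (1 + 0.798·0.201) = 0.9990/1.1604 = 0.8609.
Δ = 0.9990 − 0.8609 = 0.1381.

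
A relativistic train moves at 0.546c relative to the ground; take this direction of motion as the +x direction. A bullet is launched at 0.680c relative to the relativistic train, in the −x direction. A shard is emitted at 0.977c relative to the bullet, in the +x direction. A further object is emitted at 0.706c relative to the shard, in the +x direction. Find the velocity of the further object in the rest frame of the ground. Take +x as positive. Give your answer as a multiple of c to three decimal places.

+0.994c

Apply u = (u' + v)/(1 + u'v/c²) successively, working outward toward the ground.
Start: velocity of the relativistic train relative to the ground = 0.5460c.
Compose with the bullet (u' = -0.680 in the relativistic train frame): u_1 = (-0.680 + 0.546) / (1 + (-0.680)·0.546) = -0.1340/0.6287 = -0.2131.
Compose with the shard (u' = 0.977 in the bullet frame): u_2 = (0.977 + (-0.213)) / (1 + 0.977·(-0.213)) = 0.7639/0.7918 = 0.9648.
Compose with the further object (u' = 0.706 in the shard frame): u_3 = (0.706 + 0.965) / (1 + 0.706·0.965) = 1.6708/1.6811 = 0.9938.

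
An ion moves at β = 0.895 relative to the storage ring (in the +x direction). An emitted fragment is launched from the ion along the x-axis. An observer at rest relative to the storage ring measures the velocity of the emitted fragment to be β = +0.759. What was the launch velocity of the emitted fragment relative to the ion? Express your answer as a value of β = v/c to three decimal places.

Invert the composition law: u' = (u − v)/(1 − uv/c²).
u' = (0.759 − 0.895) / (1 − (0.759)(0.895)) = -0.1360/0.3207 = -0.4241.

β = -0.424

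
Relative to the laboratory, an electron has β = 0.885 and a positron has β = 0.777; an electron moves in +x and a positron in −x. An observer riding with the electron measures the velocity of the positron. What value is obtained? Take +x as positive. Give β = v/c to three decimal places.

β = -0.985

β_A = 0.885, β_B = -0.777.
Transform to A's frame with the inverse velocity-addition law: u' = (u − v)/(1 − uv/c²), taking u = β_B and v = β_A.
u' = (-0.777 − 0.885) / (1 − (0.885)(-0.777)) = -1.6620/1.6876 = -0.9848.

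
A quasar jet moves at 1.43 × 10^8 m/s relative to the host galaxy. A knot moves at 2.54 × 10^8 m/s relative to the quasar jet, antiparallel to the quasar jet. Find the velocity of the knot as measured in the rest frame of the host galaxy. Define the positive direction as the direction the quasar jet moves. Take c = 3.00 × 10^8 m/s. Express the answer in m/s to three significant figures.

In units of c (dividing by 3.00 × 10^8 m/s): v = 0.477, u' = -0.847.
u = (u' + v)/(1 + u'v/c²):
u = (-0.847 + 0.477) / (1 + (-0.847)·0.477) = -0.3700/0.5964 = -0.6204
Converting back: u = -0.6204 × 3.00 × 10^8 m/s.

-1.86 × 10^8 m/s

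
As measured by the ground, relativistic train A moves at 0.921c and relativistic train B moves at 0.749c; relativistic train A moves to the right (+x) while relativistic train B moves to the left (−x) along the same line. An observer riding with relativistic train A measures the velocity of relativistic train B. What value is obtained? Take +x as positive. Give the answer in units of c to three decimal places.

β_A = 0.921, β_B = -0.749.
Transform to A's frame with the inverse velocity-addition law: u' = (u − v)/(1 − uv/c²), taking u = β_B and v = β_A.
u' = (-0.749 − 0.921) / (1 − (0.921)(-0.749)) = -1.6700/1.6898 = -0.9883.

-0.988c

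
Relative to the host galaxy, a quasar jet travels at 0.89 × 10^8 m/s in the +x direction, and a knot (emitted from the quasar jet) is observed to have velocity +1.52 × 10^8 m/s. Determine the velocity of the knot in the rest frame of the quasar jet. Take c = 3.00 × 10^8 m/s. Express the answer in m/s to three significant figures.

v = 0.297c, u = 0.507c.
Invert the composition law: u' = (u − v)/(1 − uv/c²).
u' = (0.507 − 0.297) / (1 − (0.507)(0.297)) = 0.2100/0.8497 = 0.2471.
u' = 0.2471 × 3.00 × 10^8 m/s.

+7.41 × 10^7 m/s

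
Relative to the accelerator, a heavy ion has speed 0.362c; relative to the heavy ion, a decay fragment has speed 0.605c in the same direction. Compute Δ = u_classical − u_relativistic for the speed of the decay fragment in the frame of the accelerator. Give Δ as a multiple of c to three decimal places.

Galilean: u_cl = 0.605 + 0.362 = 0.9670.
Relativistic: u_rel = (0.605 + 0.362) / (1 + 0.605·0.362) = 0.9670/1.2190 = 0.7933.
Δ = 0.9670 − 0.7933 = 0.1737.

Δ = 0.174c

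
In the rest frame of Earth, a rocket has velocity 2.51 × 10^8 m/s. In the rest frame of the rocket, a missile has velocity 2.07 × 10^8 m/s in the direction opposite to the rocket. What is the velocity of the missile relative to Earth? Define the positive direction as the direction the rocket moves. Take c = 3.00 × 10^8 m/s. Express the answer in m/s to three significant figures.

+1.04 × 10^8 m/s

In units of c (dividing by 3.00 × 10^8 m/s): v = 0.837, u' = -0.690.
u = (u' + v)/(1 + u'v/c²):
u = (-0.690 + 0.837) / (1 + (-0.690)·0.837) = 0.1467/0.4227 = 0.3470
(Galilean addition would give +0.147c.)
Converting back: u = 0.3470 × 3.00 × 10^8 m/s.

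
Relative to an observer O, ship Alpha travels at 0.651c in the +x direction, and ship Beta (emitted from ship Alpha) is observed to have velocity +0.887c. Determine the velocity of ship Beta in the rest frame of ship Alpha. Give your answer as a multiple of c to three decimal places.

+0.558c

Invert the composition law: u' = (u − v)/(1 − uv/c²).
u' = (0.887 − 0.651) / (1 − (0.887)(0.651)) = 0.2360/0.4226 = 0.5585.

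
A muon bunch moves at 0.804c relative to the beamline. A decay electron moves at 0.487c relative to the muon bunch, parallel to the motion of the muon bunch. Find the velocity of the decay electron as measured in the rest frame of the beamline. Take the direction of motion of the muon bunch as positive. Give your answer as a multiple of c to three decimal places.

With v = 0.804 and u' = 0.487 (in units of c),
u = (u' + v)/(1 + u'v/c²):
u = (0.487 + 0.804) / (1 + 0.487·0.804) = 1.2910/1.3915 = 0.9277

0.928c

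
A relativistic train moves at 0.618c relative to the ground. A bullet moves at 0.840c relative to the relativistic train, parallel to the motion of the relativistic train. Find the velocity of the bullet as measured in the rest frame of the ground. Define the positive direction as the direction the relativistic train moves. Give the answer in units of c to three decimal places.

With v = 0.618 and u' = 0.840 (in units of c),
u = (u' + v)/(1 + u'v/c²):
u = (0.840 + 0.618) / (1 + 0.840·0.618) = 1.4580/1.5191 = 0.9598

0.960c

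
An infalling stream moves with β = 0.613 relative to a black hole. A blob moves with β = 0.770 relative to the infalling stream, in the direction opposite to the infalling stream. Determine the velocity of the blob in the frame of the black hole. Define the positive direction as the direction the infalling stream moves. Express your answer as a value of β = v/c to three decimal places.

β = -0.297

With v = 0.613 and u' = -0.770 (in units of c),
u = (u' + v)/(1 + u'v/c²):
u = (-0.770 + 0.613) / (1 + (-0.770)·0.613) = -0.1570/0.5280 = -0.2974
(Galilean addition would give -0.157c.)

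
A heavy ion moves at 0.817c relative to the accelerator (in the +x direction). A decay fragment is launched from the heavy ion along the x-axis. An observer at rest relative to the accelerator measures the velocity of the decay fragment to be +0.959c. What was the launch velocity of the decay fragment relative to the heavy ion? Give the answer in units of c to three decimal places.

+0.656c

Invert the composition law: u' = (u − v)/(1 − uv/c²).
u' = (0.959 − 0.817) / (1 − (0.959)(0.817)) = 0.1420/0.2165 = 0.6559.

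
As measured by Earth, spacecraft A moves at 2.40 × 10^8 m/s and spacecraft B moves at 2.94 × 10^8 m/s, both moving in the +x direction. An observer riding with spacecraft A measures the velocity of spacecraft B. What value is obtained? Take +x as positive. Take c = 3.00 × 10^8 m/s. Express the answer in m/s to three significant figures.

β_A = 0.800, β_B = 0.980 (dividing each by c = 3.00 × 10^8 m/s).
Transform to A's frame with the inverse velocity-addition law: u' = (u − v)/(1 − uv/c²), taking u = β_B and v = β_A.
u' = (0.980 − 0.800) / (1 − (0.800)(0.980)) = 0.1800/0.2160 = 0.8333.
u' = 0.8333 × 3.00 × 10^8 m/s.

+2.50 × 10^8 m/s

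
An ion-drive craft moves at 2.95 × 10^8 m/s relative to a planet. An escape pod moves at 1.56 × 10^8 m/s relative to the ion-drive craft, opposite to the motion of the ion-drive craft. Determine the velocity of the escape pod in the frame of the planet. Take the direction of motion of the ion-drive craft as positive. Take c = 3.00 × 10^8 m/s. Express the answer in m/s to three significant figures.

In units of c (dividing by 3.00 × 10^8 m/s): v = 0.983, u' = -0.520.
u = (u' + v)/(1 + u'v/c²):
u = (-0.520 + 0.983) / (1 + (-0.520)·0.983) = 0.4633/0.4887 = 0.9482
(Galilean addition would give +0.463c.)
Converting back: u = 0.9482 × 3.00 × 10^8 m/s.

+2.84 × 10^8 m/s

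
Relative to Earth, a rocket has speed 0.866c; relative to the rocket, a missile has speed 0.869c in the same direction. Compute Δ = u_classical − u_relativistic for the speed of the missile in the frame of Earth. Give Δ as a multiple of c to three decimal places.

Δ = 0.745c

Galilean: u_cl = 0.869 + 0.866 = 1.7350.
Relativistic: u_rel = (0.869 + 0.866) / (1 + 0.869·0.866) = 1.7350/1.7526 = 0.9900.
Δ = 1.7350 − 0.9900 = 0.7450.
(The classical prediction exceeds c; the relativistic result does not.)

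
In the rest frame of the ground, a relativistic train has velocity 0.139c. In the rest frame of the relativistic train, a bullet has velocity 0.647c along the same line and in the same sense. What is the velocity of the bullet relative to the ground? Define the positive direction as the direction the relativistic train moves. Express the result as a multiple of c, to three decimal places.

0.721c

With v = 0.139 and u' = 0.647 (in units of c),
u = (u' + v)/(1 + u'v/c²):
u = (0.647 + 0.139) / (1 + 0.647·0.139) = 0.7860/1.0899 = 0.7211
(Galilean addition would give +0.786c.)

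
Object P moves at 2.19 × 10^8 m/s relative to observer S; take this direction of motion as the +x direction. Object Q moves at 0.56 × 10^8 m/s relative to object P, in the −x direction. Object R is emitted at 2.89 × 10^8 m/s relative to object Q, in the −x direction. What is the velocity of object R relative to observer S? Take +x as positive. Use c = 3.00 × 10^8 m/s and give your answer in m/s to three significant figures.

-2.55 × 10^8 m/s

Apply u = (u' + v)/(1 + u'v/c²) successively, working outward toward observer S.
(Dividing each given speed by c = 3.00 × 10^8 m/s to work in units of c.)
Start: velocity of object P relative to observer S = 0.7300c.
Compose with object Q (u' = -0.187 in object P frame): u_1 = (-0.187 + 0.730) / (1 + (-0.187)·0.730) = 0.5433/0.8637 = 0.6291.
Compose with object R (u' = -0.963 in object Q frame): u_2 = (-0.963 + 0.629) / (1 + (-0.963)·0.629) = -0.3343/0.3940 = -0.8484.
So u = -0.8484 × 3.00 × 10^8 m/s.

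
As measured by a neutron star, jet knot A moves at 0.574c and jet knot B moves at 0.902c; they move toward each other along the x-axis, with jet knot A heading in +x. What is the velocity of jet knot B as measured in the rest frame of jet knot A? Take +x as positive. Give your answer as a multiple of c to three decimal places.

β_A = 0.574, β_B = -0.902.
Transform to A's frame with the inverse velocity-addition law: u' = (u − v)/(1 − uv/c²), taking u = β_B and v = β_A.
u' = (-0.902 − 0.574) / (1 − (0.574)(-0.902)) = -1.4760/1.5177 = -0.9725.

-0.972c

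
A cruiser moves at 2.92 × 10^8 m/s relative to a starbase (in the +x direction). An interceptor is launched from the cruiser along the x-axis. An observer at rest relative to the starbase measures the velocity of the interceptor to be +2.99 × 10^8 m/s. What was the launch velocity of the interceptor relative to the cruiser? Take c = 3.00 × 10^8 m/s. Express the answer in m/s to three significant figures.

v = 0.973c, u = 0.997c.
Invert the composition law: u' = (u − v)/(1 − uv/c²).
u' = (0.997 − 0.973) / (1 − (0.997)(0.973)) = 0.0233/0.0299 = 0.7801.
u' = 0.7801 × 3.00 × 10^8 m/s.

+2.34 × 10^8 m/s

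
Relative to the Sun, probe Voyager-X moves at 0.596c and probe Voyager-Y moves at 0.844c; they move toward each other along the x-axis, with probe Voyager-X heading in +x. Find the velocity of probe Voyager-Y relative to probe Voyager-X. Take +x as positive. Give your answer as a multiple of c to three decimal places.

β_A = 0.596, β_B = -0.844.
Transform to A's frame with the inverse velocity-addition law: u' = (u − v)/(1 − uv/c²), taking u = β_B and v = β_A.
u' = (-0.844 − 0.596) / (1 − (0.596)(-0.844)) = -1.4400/1.5030 = -0.9581.

-0.958c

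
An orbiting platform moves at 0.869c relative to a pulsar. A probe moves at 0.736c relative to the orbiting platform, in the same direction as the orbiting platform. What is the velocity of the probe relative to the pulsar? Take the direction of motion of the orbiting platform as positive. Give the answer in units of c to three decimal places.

With v = 0.869 and u' = 0.736 (in units of c),
u = (u' + v)/(1 + u'v/c²):
u = (0.736 + 0.869) / (1 + 0.736·0.869) = 1.6050/1.6396 = 0.9789
(Galilean addition would give +1.605c, exceeding c.)

0.979c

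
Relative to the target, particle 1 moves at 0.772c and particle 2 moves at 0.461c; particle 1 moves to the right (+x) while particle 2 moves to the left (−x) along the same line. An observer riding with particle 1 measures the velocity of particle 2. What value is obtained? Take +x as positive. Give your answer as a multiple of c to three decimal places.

β_A = 0.772, β_B = -0.461.
Transform to A's frame with the inverse velocity-addition law: u' = (u − v)/(1 − uv/c²), taking u = β_B and v = β_A.
u' = (-0.461 − 0.772) / (1 − (0.772)(-0.461)) = -1.2330/1.3559 = -0.9094.

-0.909c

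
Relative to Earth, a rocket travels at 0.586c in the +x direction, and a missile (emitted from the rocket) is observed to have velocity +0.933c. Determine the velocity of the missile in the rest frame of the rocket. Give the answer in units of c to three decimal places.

+0.766c

Invert the composition law: u' = (u − v)/(1 − uv/c²).
u' = (0.933 − 0.586) / (1 − (0.933)(0.586)) = 0.3470/0.4533 = 0.7656.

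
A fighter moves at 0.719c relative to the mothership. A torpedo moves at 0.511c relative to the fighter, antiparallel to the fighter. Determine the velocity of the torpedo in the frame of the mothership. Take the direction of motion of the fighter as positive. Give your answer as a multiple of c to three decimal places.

+0.329c

With v = 0.719 and u' = -0.511 (in units of c),
u = (u' + v)/(1 + u'v/c²):
u = (-0.511 + 0.719) / (1 + (-0.511)·0.719) = 0.2080/0.6326 = 0.3288
(Galilean addition would give +0.208c.)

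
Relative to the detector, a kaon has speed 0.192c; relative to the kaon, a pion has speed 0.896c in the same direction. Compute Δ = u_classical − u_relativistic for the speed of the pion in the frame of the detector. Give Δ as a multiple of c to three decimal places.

Δ = 0.160c

Galilean: u_cl = 0.896 + 0.192 = 1.0880.
Relativistic: u_rel = (0.896 + 0.192) / (1 + 0.896·0.192) = 1.0880/1.1720 = 0.9283.
Δ = 1.0880 − 0.9283 = 0.1597.
(The classical prediction exceeds c; the relativistic result does not.)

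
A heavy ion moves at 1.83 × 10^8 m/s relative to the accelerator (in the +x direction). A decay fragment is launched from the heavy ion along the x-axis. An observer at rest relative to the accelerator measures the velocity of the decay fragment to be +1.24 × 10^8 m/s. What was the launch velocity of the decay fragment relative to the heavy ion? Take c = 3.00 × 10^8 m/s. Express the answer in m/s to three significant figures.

v = 0.610c, u = 0.413c.
Invert the composition law: u' = (u − v)/(1 − uv/c²).
u' = (0.413 − 0.610) / (1 − (0.413)(0.610)) = -0.1967/0.7479 = -0.2630.
u' = -0.2630 × 3.00 × 10^8 m/s.

-7.89 × 10^7 m/s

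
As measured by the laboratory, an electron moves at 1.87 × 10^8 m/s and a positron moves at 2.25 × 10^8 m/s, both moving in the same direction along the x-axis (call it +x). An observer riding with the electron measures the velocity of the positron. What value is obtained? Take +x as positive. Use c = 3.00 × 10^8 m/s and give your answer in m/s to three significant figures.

+7.14 × 10^7 m/s

β_A = 0.623, β_B = 0.750 (dividing each by c = 3.00 × 10^8 m/s).
Transform to A's frame with the inverse velocity-addition law: u' = (u − v)/(1 − uv/c²), taking u = β_B and v = β_A.
u' = (0.750 − 0.623) / (1 − (0.623)(0.750)) = 0.1267/0.5325 = 0.2379.
u' = 0.2379 × 3.00 × 10^8 m/s.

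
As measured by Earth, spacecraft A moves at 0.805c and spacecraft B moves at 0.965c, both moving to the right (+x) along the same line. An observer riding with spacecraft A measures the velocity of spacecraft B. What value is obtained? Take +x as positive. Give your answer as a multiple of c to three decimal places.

β_A = 0.805, β_B = 0.965.
Transform to A's frame with the inverse velocity-addition law: u' = (u − v)/(1 − uv/c²), taking u = β_B and v = β_A.
u' = (0.965 − 0.805) / (1 − (0.805)(0.965)) = 0.1600/0.2232 = 0.7169.

+0.717c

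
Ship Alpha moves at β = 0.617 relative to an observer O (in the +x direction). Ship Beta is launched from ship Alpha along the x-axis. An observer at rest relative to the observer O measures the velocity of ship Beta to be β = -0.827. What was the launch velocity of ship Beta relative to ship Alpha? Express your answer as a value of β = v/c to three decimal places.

Invert the composition law: u' = (u − v)/(1 − uv/c²).
u' = (-0.827 − 0.617) / (1 − (-0.827)(0.617)) = -1.4440/1.5103 = -0.9561.

β = -0.956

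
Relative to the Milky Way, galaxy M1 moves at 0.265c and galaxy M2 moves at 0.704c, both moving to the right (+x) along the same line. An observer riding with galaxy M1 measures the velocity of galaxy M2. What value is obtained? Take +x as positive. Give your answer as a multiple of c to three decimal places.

β_A = 0.265, β_B = 0.704.
Transform to A's frame with the inverse velocity-addition law: u' = (u − v)/(1 − uv/c²), taking u = β_B and v = β_A.
u' = (0.704 − 0.265) / (1 − (0.265)(0.704)) = 0.4390/0.8134 = 0.5397.

+0.540c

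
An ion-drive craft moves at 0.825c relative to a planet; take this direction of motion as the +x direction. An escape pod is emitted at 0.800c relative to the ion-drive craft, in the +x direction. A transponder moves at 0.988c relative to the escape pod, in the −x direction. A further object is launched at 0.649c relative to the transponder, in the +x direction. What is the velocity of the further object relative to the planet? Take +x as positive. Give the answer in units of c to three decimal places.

Apply u = (u' + v)/(1 + u'v/c²) successively, working outward toward the planet.
Start: velocity of the ion-drive craft relative to the planet = 0.8250c.
Compose with the escape pod (u' = 0.800 in the ion-drive craft frame): u_1 = (0.800 + 0.825) / (1 + 0.800·0.825) = 1.6250/1.6600 = 0.9789.
Compose with the transponder (u' = -0.988 in the escape pod frame): u_2 = (-0.988 + 0.979) / (1 + (-0.988)·0.979) = -0.0091/0.0328 = -0.2767.
Compose with the further object (u' = 0.649 in the transponder frame): u_3 = (0.649 + (-0.277)) / (1 + 0.649·(-0.277)) = 0.3723/0.8204 = 0.4538.

+0.454c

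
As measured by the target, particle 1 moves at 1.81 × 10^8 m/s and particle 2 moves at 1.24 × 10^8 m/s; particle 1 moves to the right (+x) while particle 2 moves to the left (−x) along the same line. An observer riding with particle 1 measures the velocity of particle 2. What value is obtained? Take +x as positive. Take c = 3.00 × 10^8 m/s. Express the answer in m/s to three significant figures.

β_A = 0.603, β_B = -0.413 (dividing each by c = 3.00 × 10^8 m/s).
Transform to A's frame with the inverse velocity-addition law: u' = (u − v)/(1 − uv/c²), taking u = β_B and v = β_A.
u' = (-0.413 − 0.603) / (1 − (0.603)(-0.413)) = -1.0167/1.2494 = -0.8137.
u' = -0.8137 × 3.00 × 10^8 m/s.

-2.44 × 10^8 m/s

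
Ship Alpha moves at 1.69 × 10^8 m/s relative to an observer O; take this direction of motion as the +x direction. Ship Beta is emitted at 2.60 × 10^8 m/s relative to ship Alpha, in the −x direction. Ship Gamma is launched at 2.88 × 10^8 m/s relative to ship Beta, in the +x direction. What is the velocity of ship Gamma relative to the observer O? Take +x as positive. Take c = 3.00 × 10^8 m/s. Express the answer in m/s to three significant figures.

+2.56 × 10^8 m/s

Apply u = (u' + v)/(1 + u'v/c²) successively, working outward toward the observer O.
(Dividing each given speed by c = 3.00 × 10^8 m/s to work in units of c.)
Start: velocity of ship Alpha relative to the observer O = 0.5633c.
Compose with ship Beta (u' = -0.867 in ship Alpha frame): u_1 = (-0.867 + 0.563) / (1 + (-0.867)·0.563) = -0.3033/0.5118 = -0.5927.
Compose with ship Gamma (u' = 0.960 in ship Beta frame): u_2 = (0.960 + (-0.593)) / (1 + 0.960·(-0.593)) = 0.3673/0.4310 = 0.8522.
So u = 0.8522 × 3.00 × 10^8 m/s.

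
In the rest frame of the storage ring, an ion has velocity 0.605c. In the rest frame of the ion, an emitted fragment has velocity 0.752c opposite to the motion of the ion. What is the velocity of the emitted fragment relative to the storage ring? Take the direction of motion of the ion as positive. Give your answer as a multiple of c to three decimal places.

With v = 0.605 and u' = -0.752 (in units of c),
u = (u' + v)/(1 + u'v/c²):
u = (-0.752 + 0.605) / (1 + (-0.752)·0.605) = -0.1470/0.5450 = -0.2697
(Galilean addition would give -0.147c.)

-0.270c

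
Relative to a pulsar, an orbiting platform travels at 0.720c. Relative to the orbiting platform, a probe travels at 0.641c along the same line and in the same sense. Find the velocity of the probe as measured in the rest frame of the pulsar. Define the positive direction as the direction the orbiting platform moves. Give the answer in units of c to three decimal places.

With v = 0.720 and u' = 0.641 (in units of c),
u = (u' + v)/(1 + u'v/c²):
u = (0.641 + 0.720) / (1 + 0.641·0.720) = 1.3610/1.4615 = 0.9312
(Galilean addition would give +1.361c, exceeding c.)

0.931c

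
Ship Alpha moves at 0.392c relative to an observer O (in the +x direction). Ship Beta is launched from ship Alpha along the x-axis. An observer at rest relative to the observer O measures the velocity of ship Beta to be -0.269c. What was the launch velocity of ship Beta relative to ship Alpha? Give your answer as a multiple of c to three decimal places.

-0.598c

Invert the composition law: u' = (u − v)/(1 − uv/c²).
u' = (-0.269 − 0.392) / (1 − (-0.269)(0.392)) = -0.6610/1.1054 = -0.5979.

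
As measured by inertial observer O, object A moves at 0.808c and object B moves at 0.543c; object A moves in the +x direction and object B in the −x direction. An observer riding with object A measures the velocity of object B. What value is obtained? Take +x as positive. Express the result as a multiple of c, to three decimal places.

β_A = 0.808, β_B = -0.543.
Transform to A's frame with the inverse velocity-addition law: u' = (u − v)/(1 − uv/c²), taking u = β_B and v = β_A.
u' = (-0.543 − 0.808) / (1 − (0.808)(-0.543)) = -1.3510/1.4387 = -0.9390.

-0.939c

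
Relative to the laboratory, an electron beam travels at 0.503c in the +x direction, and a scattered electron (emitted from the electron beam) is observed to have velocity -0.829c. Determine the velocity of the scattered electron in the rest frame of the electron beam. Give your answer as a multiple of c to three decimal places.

-0.940c

Invert the composition law: u' = (u − v)/(1 − uv/c²).
u' = (-0.829 − 0.503) / (1 − (-0.829)(0.503)) = -1.3320/1.4170 = -0.9400.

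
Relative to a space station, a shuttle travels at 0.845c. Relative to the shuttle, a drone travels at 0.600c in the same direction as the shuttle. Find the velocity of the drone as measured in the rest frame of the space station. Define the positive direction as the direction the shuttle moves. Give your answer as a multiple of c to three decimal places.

0.959c

With v = 0.845 and u' = 0.600 (in units of c),
u = (u' + v)/(1 + u'v/c²):
u = (0.600 + 0.845) / (1 + 0.600·0.845) = 1.4450/1.5070 = 0.9589
(Galilean addition would give +1.445c, exceeding c.)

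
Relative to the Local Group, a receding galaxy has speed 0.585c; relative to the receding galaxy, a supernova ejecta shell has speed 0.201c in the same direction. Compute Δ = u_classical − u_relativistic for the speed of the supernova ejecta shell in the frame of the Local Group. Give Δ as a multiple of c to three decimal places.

Δ = 0.083c

Galilean: u_cl = 0.201 + 0.585 = 0.7860.
Relativistic: u_rel = (0.201 + 0.585) / (1 + 0.201·0.585) = 0.7860/1.1176 = 0.7033.
Δ = 0.7860 − 0.7033 = 0.0827.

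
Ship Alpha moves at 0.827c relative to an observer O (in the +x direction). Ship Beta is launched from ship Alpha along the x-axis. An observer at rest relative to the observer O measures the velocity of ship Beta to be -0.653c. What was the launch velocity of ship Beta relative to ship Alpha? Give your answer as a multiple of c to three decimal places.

Invert the composition law: u' = (u − v)/(1 − uv/c²).
u' = (-0.653 − 0.827) / (1 − (-0.653)(0.827)) = -1.4800/1.5400 = -0.9610.

-0.961c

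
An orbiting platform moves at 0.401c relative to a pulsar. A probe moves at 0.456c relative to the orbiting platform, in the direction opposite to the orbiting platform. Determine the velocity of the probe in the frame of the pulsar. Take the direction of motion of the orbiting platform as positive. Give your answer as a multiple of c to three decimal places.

-0.067c

With v = 0.401 and u' = -0.456 (in units of c),
u = (u' + v)/(1 + u'v/c²):
u = (-0.456 + 0.401) / (1 + (-0.456)·0.401) = -0.0550/0.8171 = -0.0673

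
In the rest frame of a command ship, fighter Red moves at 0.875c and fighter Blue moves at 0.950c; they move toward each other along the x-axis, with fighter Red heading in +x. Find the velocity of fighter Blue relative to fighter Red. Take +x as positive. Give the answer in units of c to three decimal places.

β_A = 0.875, β_B = -0.950.
Transform to A's frame with the inverse velocity-addition law: u' = (u − v)/(1 − uv/c²), taking u = β_B and v = β_A.
u' = (-0.950 − 0.875) / (1 − (0.875)(-0.950)) = -1.8250/1.8313 = -0.9966.

-0.997c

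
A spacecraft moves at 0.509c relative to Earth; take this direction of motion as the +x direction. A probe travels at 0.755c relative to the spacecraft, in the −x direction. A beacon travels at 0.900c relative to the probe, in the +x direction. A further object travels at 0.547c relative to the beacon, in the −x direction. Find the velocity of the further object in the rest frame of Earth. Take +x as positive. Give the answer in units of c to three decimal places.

Apply u = (u' + v)/(1 + u'v/c²) successively, working outward toward Earth.
Start: velocity of the spacecraft relative to Earth = 0.5090c.
Compose with the probe (u' = -0.755 in the spacecraft frame): u_1 = (-0.755 + 0.509) / (1 + (-0.755)·0.509) = -0.2460/0.6157 = -0.3995.
Compose with the beacon (u' = 0.900 in the probe frame): u_2 = (0.900 + (-0.400)) / (1 + 0.900·(-0.400)) = 0.5005/0.6404 = 0.7815.
Compose with the further object (u' = -0.547 in the beacon frame): u_3 = (-0.547 + 0.781) / (1 + (-0.547)·0.781) = 0.2345/0.5725 = 0.4095.

+0.410c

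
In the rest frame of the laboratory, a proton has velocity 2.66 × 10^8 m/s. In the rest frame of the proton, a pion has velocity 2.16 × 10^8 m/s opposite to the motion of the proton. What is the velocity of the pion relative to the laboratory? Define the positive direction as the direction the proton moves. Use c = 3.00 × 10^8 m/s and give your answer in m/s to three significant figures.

+1.38 × 10^8 m/s

In units of c (dividing by 3.00 × 10^8 m/s): v = 0.887, u' = -0.720.
u = (u' + v)/(1 + u'v/c²):
u = (-0.720 + 0.887) / (1 + (-0.720)·0.887) = 0.1667/0.3616 = 0.4609
Converting back: u = 0.4609 × 3.00 × 10^8 m/s.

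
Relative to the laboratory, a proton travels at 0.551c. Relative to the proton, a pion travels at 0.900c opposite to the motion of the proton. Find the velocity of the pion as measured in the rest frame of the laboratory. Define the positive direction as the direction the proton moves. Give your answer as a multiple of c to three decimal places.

-0.692c

With v = 0.551 and u' = -0.900 (in units of c),
u = (u' + v)/(1 + u'v/c²):
u = (-0.900 + 0.551) / (1 + (-0.900)·0.551) = -0.3490/0.5041 = -0.6923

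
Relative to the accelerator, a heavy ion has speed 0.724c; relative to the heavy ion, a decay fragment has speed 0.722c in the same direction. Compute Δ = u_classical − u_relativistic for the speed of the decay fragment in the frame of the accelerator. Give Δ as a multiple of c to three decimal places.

Δ = 0.496c

Galilean: u_cl = 0.722 + 0.724 = 1.4460.
Relativistic: u_rel = (0.722 + 0.724) / (1 + 0.722·0.724) = 1.4460/1.5227 = 0.9496.
Δ = 1.4460 − 0.9496 = 0.4964.
(The classical prediction exceeds c; the relativistic result does not.)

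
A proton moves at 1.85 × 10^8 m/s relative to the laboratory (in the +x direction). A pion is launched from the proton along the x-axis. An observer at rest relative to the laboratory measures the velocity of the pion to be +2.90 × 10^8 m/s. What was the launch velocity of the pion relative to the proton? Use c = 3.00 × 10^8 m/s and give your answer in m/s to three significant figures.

+2.60 × 10^8 m/s

v = 0.617c, u = 0.967c.
Invert the composition law: u' = (u − v)/(1 − uv/c²).
u' = (0.967 − 0.617) / (1 − (0.967)(0.617)) = 0.3500/0.4039 = 0.8666.
u' = 0.8666 × 3.00 × 10^8 m/s.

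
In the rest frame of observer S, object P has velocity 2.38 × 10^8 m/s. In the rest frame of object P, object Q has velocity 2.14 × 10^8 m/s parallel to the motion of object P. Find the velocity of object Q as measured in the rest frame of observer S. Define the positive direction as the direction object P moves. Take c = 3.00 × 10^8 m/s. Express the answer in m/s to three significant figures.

2.89 × 10^8 m/s

In units of c (dividing by 3.00 × 10^8 m/s): v = 0.793, u' = 0.713.
u = (u' + v)/(1 + u'v/c²):
u = (0.713 + 0.793) / (1 + 0.713·0.793) = 1.5067/1.5659 = 0.9622
Converting back: u = 0.9622 × 3.00 × 10^8 m/s.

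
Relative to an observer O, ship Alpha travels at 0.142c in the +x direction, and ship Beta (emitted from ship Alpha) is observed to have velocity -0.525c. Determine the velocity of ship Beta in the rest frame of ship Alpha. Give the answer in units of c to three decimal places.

-0.621c

Invert the composition law: u' = (u − v)/(1 − uv/c²).
u' = (-0.525 − 0.142) / (1 − (-0.525)(0.142)) = -0.6670/1.0745 = -0.6207.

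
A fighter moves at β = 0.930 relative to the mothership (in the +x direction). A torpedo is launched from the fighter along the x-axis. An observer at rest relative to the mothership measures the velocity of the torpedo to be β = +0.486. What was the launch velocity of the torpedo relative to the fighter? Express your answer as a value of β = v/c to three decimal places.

Invert the composition law: u' = (u − v)/(1 − uv/c²).
u' = (0.486 − 0.930) / (1 − (0.486)(0.930)) = -0.4440/0.5480 = -0.8102.

β = -0.810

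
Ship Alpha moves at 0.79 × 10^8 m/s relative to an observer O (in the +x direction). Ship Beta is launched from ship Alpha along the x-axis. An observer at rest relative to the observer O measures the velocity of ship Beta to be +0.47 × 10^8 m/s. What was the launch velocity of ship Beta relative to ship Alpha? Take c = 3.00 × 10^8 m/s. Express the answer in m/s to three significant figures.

v = 0.263c, u = 0.157c.
Invert the composition law: u' = (u − v)/(1 − uv/c²).
u' = (0.157 − 0.263) / (1 − (0.157)(0.263)) = -0.1067/0.9587 = -0.1113.
u' = -0.1113 × 3.00 × 10^8 m/s.

-3.34 × 10^7 m/s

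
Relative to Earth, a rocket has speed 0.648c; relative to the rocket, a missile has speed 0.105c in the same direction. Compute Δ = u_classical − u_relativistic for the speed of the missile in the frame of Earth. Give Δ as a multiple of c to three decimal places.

Δ = 0.048c

Galilean: u_cl = 0.105 + 0.648 = 0.7530.
Relativistic: u_rel = (0.105 + 0.648) / (1 + 0.105·0.648) = 0.7530/1.0680 = 0.7050.
Δ = 0.7530 − 0.7050 = 0.0480.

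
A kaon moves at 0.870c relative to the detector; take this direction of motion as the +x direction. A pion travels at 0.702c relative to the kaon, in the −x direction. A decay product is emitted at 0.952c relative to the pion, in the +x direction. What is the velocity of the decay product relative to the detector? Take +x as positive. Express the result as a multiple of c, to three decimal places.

Apply u = (u' + v)/(1 + u'v/c²) successively, working outward toward the detector.
Start: velocity of the kaon relative to the detector = 0.8700c.
Compose with the pion (u' = -0.702 in the kaon frame): u_1 = (-0.702 + 0.870) / (1 + (-0.702)·0.870) = 0.1680/0.3893 = 0.4316.
Compose with the decay product (u' = 0.952 in the pion frame): u_2 = (0.952 + 0.432) / (1 + 0.952·0.432) = 1.3836/1.4109 = 0.9807.

+0.981c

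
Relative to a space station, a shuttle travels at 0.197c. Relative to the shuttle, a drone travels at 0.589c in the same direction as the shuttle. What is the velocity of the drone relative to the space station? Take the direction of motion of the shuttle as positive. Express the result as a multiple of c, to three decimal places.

With v = 0.197 and u' = 0.589 (in units of c),
u = (u' + v)/(1 + u'v/c²):
u = (0.589 + 0.197) / (1 + 0.589·0.197) = 0.7860/1.1160 = 0.7043
(Galilean addition would give +0.786c.)

0.704c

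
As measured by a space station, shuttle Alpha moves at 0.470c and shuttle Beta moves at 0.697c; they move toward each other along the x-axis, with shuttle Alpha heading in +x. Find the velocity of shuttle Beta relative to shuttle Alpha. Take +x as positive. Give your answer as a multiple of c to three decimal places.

β_A = 0.470, β_B = -0.697.
Transform to A's frame with the inverse velocity-addition law: u' = (u − v)/(1 − uv/c²), taking u = β_B and v = β_A.
u' = (-0.697 − 0.470) / (1 − (0.470)(-0.697)) = -1.1670/1.3276 = -0.8790.

-0.879c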